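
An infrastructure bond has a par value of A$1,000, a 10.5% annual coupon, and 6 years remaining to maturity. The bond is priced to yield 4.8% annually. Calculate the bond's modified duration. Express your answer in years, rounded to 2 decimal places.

Periodic yield y = 0.048. First find Macaulay duration:
  t   CF        PV=CF/(1+0.048)^t    t·PV
  1       105.00       100.1908       100.1908
  2       105.00        95.6019       191.2039
  3       105.00        91.2232       273.6697
  4       105.00        87.0451       348.1803
  5       105.00        83.0583       415.2914
  6     1,105.00       834.0548     5,004.3288
  Σ                  1,291.1741     6,332.8648
P = 1,291.1741; Macaulay duration = 6,332.8648 / 1,291.1741 = 4.90473 years.
Modified duration = D_Mac / (1 + y) = 4.90473 / 1.048 = 4.68009 years.

4.68 years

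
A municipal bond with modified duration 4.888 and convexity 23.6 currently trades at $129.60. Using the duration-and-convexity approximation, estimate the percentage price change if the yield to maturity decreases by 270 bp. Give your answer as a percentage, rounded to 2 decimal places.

+14.06%

Duration effect: -D_mod·Δy = -4.888 × (-0.027) = +0.131976
Convexity effect: ½·C·(Δy)² = 0.5 × 23.6 × (-0.027)² = +0.0086022
ΔP/P ≈ +0.131976 + 0.0086022 = +0.1405782
= +14.05782%.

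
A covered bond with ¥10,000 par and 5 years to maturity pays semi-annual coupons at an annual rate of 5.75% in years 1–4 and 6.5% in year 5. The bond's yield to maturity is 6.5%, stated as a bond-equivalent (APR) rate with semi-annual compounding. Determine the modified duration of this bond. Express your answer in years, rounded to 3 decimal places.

Periodic yield y = 0.0325. First find Macaulay duration:
  t   CF        PV=CF/(1+0.0325)^t    t·PV
  1       287.50       278.4504       278.4504
  2       287.50       269.6856       539.3712
  3       287.50       261.1967       783.5901
  4       287.50       252.9750     1,011.9000
  5       287.50       245.0121     1,225.0605
  6       287.50       237.2999     1,423.7992
  7       287.50       229.8304     1,608.8126
  8       287.50       222.5960     1,780.7680
  9       325.00       243.7097     2,193.3873
  10   10,325.00     7,498.7601    74,987.6005
  Σ                  9,739.5157    85,832.7398
P = 9,739.5157; Macaulay duration = 85,832.7398 / 9,739.5157 = 8.81283 half-year periods = 4.40642 years.
Modified duration = D_Mac / (1 + y) = 4.40642 / 1.0325 = 4.26772 years.

4.268 years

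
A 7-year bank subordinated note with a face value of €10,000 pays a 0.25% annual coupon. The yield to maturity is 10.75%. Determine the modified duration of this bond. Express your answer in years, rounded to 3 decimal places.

Periodic yield y = 0.1075. First find Macaulay duration:
  t   CF        PV=CF/(1+0.1075)^t    t·PV
  1        25.00        22.5734        22.5734
  2        25.00        20.3823        40.7645
  3        25.00        18.4039        55.2116
  4        25.00        16.6175        66.4699
  5        25.00        15.0045        75.0225
  6        25.00        13.5481        81.2885
  7    10,025.00     4,905.4430    34,338.1013
  Σ                  5,011.9726    34,679.4316
P = 5,011.9726; Macaulay duration = 34,679.4316 / 5,011.9726 = 6.91932 years.
Modified duration = D_Mac / (1 + y) = 6.91932 / 1.1075 = 6.24769 years.

6.248 years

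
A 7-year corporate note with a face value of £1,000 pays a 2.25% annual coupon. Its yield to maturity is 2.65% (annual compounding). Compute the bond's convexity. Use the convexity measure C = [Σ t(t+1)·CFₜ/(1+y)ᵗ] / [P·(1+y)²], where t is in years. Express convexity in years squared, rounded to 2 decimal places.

48.59

With y = 0.0265:
  t   CF        PV=CF/(1+0.0265)^t    t·PV        t(t+1)·PV
  1        22.50        21.9191        21.9191          43.8383
  2        22.50        21.3533        42.7066         128.1197
  3        22.50        20.8020        62.4061         249.6243
  4        22.50        20.2650        81.0600         405.3001
  5        22.50        19.7418        98.7092         592.2554
  6        22.50        19.2322       115.3932         807.7521
  7     1,022.50       851.4333     5,960.0332      47,680.2658
  Σ                    974.7468     6,382.2274      49,907.1556
P = 974.7468.
Convexity = Σ t(t+1)·PV / [P·(1+y)²] = 49,907.1556 / (974.7468 × 1.053702) = 48.59069.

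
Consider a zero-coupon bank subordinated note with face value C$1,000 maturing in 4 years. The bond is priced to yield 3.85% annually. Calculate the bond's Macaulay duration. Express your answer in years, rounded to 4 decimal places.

A zero-coupon bond has a single cash flow at maturity, so its Macaulay duration equals its maturity: 4 years.

4.0000 years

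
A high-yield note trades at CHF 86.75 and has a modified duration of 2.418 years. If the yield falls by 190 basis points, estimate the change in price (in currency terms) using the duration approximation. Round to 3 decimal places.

+CHF 3.985

Duration approximation: ΔP/P ≈ -D_mod · Δy = -2.418 × (-0.019) = +0.045942.
ΔP ≈ 86.75 × (+0.045942) = +3.9854685.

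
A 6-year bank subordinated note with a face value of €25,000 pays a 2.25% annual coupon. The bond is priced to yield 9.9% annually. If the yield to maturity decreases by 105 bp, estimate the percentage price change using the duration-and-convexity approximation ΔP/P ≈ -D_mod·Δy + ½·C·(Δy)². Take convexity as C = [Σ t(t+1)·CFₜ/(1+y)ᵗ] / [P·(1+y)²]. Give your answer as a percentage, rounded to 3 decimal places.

+5.516%

With y = 0.099:
  t   CF        PV=CF/(1+0.099)^t    t·PV        t(t+1)·PV
  1       562.50       511.8289       511.8289       1,023.6579
  2       562.50       465.7224       931.4448       2,794.3345
  3       562.50       423.7693     1,271.3078       5,085.2311
  4       562.50       385.5953     1,542.3813       7,711.9065
  5       562.50       350.8602     1,754.3008      10,525.8050
  6    25,562.50    14,508.3215    87,049.9290     609,349.5029
  Σ                 16,646.0976    93,061.1927     636,490.4379
P = 16,646.0976; D_Mac = 5.59057 yrs; D_mod = 5.08696 yrs; C = 31.65804.
Duration effect: -5.08696 × (-0.0105) = +0.053413
Convexity effect: 0.5 × 31.65804 × (-0.0105)² = +0.0017451
ΔP/P ≈ +0.053413 + 0.0017451 = +0.055158 = +5.5158%.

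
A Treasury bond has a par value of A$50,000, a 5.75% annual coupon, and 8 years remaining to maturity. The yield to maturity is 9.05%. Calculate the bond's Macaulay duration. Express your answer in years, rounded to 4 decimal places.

Periodic yield y = 0.0905. Discount each cash flow and weight by its year:
  t   CF        PV=CF/(1+0.0905)^t    t·PV
  1     2,875.00     2,636.4053     2,636.4053
  2     2,875.00     2,417.6115     4,835.2230
  3     2,875.00     2,216.9752     6,650.9257
  4     2,875.00     2,032.9897     8,131.9586
  5     2,875.00     1,864.2730     9,321.3648
  6     2,875.00     1,709.5580    10,257.3478
  7     2,875.00     1,567.6827    10,973.7787
  8    52,875.00    26,438.9998   211,511.9982
  Σ                 40,884.4950   264,319.0020
Price P = Σ PV = 40,884.4950.
Macaulay duration = Σ(t·PV) / P = 264,319.0020 / 40,884.4950 = 6.46502 years.

6.4650 years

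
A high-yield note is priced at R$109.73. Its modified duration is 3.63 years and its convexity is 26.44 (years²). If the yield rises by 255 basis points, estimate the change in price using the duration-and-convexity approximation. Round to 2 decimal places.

-R$9.21

Duration effect: -D_mod·Δy = -3.63 × (+0.0255) = -0.092565
Convexity effect: ½·C·(Δy)² = 0.5 × 26.44 × (0.0255)² = +0.008596305
ΔP/P ≈ -0.092565 + 0.008596305 = -0.083968695
ΔP ≈ 109.73 × (-0.083968695) = -9.21388490235.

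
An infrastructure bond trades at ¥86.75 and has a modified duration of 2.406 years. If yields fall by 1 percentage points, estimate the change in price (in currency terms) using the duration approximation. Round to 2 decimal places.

+¥2.09

Duration approximation: ΔP/P ≈ -D_mod · Δy = -2.406 × (-0.01) = +0.024060.
ΔP ≈ 86.75 × (+0.024060) = +2.087205.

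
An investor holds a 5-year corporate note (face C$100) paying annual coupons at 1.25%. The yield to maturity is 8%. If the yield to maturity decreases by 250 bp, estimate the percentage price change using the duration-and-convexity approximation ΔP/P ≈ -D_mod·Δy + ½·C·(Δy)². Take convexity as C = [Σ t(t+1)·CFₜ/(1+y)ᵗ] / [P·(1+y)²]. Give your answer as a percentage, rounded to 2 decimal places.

With y = 0.08:
  t   CF        PV=CF/(1+0.08)^t    t·PV        t(t+1)·PV
  1         1.25         1.1574         1.1574           2.3148
  2         1.25         1.0717         2.1433           6.4300
  3         1.25         0.9923         2.9769          11.9075
  4         1.25         0.9188         3.6751          18.3757
  5       101.25        68.9090       344.5452       2,067.2715
  Σ                     73.0492       354.4980       2,106.2995
P = 73.0492; D_Mac = 4.85287 yrs; D_mod = 4.49339 yrs; C = 24.72049.
Duration effect: -4.49339 × (-0.025) = +0.112335
Convexity effect: 0.5 × 24.72049 × (-0.025)² = +0.0077252
ΔP/P ≈ +0.112335 + 0.0077252 = +0.120060 = +12.0060%.

+12.01%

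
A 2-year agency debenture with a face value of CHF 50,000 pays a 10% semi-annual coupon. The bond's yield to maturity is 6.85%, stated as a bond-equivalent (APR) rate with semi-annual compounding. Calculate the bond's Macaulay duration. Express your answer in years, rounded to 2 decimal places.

Periodic yield y = 0.03425. Discount each cash flow and weight by its period:
  t   CF        PV=CF/(1+0.03425)^t    t·PV
  1     2,500.00     2,417.2105     2,417.2105
  2     2,500.00     2,337.1627     4,674.3254
  3     2,500.00     2,259.7657     6,779.2972
  4    52,500.00    45,883.5683   183,534.2733
  Σ                 52,897.7073   197,405.1064
Price P = Σ PV = 52,897.7073.
Macaulay duration = Σ(t·PV) / P = 197,405.1064 / 52,897.7073 = 3.73183 half-year periods.
In years: 3.73183 / 2 = 1.86591 years.

1.87 years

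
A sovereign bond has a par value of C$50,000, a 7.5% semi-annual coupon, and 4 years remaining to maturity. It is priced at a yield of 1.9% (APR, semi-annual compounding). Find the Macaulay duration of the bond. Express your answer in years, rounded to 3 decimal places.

3.580 years

Periodic yield y = 0.0095. Discount each cash flow and weight by its period:
  t   CF        PV=CF/(1+0.0095)^t    t·PV
  1     1,875.00     1,857.3551     1,857.3551
  2     1,875.00     1,839.8763     3,679.7526
  3     1,875.00     1,822.5620     5,467.6859
  4     1,875.00     1,805.4106     7,221.6422
  5     1,875.00     1,788.4206     8,942.1028
  6     1,875.00     1,771.5905    10,629.5427
  7     1,875.00     1,754.9187    12,284.4311
  8    51,875.00    48,095.8410   384,766.7283
  Σ                 60,735.9747   434,849.2408
Price P = Σ PV = 60,735.9747.
Macaulay duration = Σ(t·PV) / P = 434,849.2408 / 60,735.9747 = 7.15967 half-year periods.
In years: 7.15967 / 2 = 3.57983 years.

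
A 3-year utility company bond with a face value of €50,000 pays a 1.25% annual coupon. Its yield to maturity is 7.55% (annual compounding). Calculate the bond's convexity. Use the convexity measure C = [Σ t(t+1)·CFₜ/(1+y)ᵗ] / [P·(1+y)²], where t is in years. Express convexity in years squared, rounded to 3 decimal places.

With y = 0.0755:
  t   CF        PV=CF/(1+0.0755)^t    t·PV        t(t+1)·PV
  1       625.00       581.1251       581.1251       1,162.2501
  2       625.00       540.3301     1,080.6603       3,241.9808
  3    50,625.00    40,694.3196   122,082.9589     488,331.8357
  Σ                 41,815.7748   123,744.7443     492,736.0667
P = 41,815.7748.
Convexity = Σ t(t+1)·PV / [P·(1+y)²] = 492,736.0667 / (41,815.7748 × 1.156700) = 10.18717.

10.187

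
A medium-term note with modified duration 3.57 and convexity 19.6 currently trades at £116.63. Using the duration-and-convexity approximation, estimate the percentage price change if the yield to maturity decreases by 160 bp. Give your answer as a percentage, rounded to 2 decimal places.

+5.96%

Duration effect: -D_mod·Δy = -3.57 × (-0.016) = +0.057120
Convexity effect: ½·C·(Δy)² = 0.5 × 19.6 × (-0.016)² = +0.0025088
ΔP/P ≈ +0.057120 + 0.0025088 = +0.0596288
= +5.96288%.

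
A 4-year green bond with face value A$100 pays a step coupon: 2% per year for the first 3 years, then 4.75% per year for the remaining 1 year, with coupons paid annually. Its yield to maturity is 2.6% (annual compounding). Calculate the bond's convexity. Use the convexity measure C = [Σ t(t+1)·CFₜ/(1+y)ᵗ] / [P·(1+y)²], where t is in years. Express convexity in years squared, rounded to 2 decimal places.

With y = 0.026:
  t   CF        PV=CF/(1+0.026)^t    t·PV        t(t+1)·PV
  1         2.00         1.9493         1.9493           3.8986
  2         2.00         1.8999         3.7998          11.3995
  3         2.00         1.8518         5.5553          22.2213
  4       104.75        94.5289       378.1156       1,890.5779
  Σ                    100.2299       389.4201       1,928.0974
P = 100.2299.
Convexity = Σ t(t+1)·PV / [P·(1+y)²] = 1,928.0974 / (100.2299 × 1.052676) = 18.27414.

18.27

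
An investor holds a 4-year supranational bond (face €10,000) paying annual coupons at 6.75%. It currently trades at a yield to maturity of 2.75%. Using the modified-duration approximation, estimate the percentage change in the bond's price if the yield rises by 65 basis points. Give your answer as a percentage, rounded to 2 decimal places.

Periodic yield y = 0.0275. Modified duration first:
  t   CF        PV=CF/(1+0.0275)^t    t·PV
  1       675.00       656.9343       656.9343
  2       675.00       639.3521     1,278.7042
  3       675.00       622.2405     1,866.7215
  4    10,675.00     9,577.2442    38,308.9768
  Σ                 11,495.7711    42,111.3369
P = 11,495.7711; D_Mac = 3.66320 yrs; D_mod = 3.66320/(1+0.0275) = 3.56516 yrs.
ΔP/P ≈ -D_mod · Δy = -3.56516 × (+0.0065) = -0.023174 = -2.3174%.

-2.32%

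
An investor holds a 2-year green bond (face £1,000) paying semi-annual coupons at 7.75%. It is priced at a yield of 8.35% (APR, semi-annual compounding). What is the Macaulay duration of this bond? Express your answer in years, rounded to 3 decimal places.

Periodic yield y = 0.04175. Discount each cash flow and weight by its period:
  t   CF        PV=CF/(1+0.04175)^t    t·PV
  1        38.75        37.1970        37.1970
  2        38.75        35.7063        71.4126
  3        38.75        34.2753       102.8259
  4     1,038.75       881.9765     3,527.9059
  Σ                    989.1551     3,739.3414
Price P = Σ PV = 989.1551.
Macaulay duration = Σ(t·PV) / P = 3,739.3414 / 989.1551 = 3.78034 half-year periods.
In years: 3.78034 / 2 = 1.89017 years.

1.890 years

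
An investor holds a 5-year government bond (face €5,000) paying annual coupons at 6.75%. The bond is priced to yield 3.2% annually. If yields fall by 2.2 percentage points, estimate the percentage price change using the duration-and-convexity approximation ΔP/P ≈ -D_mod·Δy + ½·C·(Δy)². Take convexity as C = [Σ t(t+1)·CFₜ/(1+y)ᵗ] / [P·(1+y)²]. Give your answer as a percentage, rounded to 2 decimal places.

With y = 0.032:
  t   CF        PV=CF/(1+0.032)^t    t·PV        t(t+1)·PV
  1       337.50       327.0349       327.0349         654.0698
  2       337.50       316.8943       633.7885       1,901.3656
  3       337.50       307.0681       921.2043       3,684.8171
  4       337.50       297.5466     1,190.1864       5,950.9319
  5     5,337.50     4,559.7329    22,798.6644     136,791.9865
  Σ                  5,808.2767    25,870.8785     148,983.1708
P = 5,808.2767; D_Mac = 4.45414 yrs; D_mod = 4.31603 yrs; C = 24.08411.
Duration effect: -4.31603 × (-0.022) = +0.094953
Convexity effect: 0.5 × 24.08411 × (-0.022)² = +0.0058284
ΔP/P ≈ +0.094953 + 0.0058284 = +0.100781 = +10.0781%.

+10.08%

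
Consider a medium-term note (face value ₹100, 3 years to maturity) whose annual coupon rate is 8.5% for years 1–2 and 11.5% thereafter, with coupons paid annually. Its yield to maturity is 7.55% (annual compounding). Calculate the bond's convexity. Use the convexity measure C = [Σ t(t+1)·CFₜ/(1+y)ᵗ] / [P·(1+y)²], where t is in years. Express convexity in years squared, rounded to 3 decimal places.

With y = 0.0755:
  t   CF        PV=CF/(1+0.0755)^t    t·PV        t(t+1)·PV
  1         8.50         7.9033         7.9033          15.8066
  2         8.50         7.3485        14.6970          44.0909
  3       111.50        89.6280       268.8839       1,075.5358
  Σ                    104.8798       291.4842       1,135.4333
P = 104.8798.
Convexity = Σ t(t+1)·PV / [P·(1+y)²] = 1,135.4333 / (104.8798 × 1.156700) = 9.35942.

9.359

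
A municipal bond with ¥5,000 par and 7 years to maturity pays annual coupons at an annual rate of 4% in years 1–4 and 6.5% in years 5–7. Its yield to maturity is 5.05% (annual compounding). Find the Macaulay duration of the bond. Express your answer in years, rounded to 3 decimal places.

6.200 years

Periodic yield y = 0.0505. Discount each cash flow and weight by its year:
  t   CF        PV=CF/(1+0.0505)^t    t·PV
  1       200.00       190.3855       190.3855
  2       200.00       181.2333       362.4665
  3       200.00       172.5209       517.5628
  4       200.00       164.2275       656.9098
  5       325.00       254.0406     1,270.2028
  6       325.00       241.8282     1,450.9695
  7     5,325.00     3,771.7875    26,402.5124
  Σ                  4,976.0235    30,851.0094
Price P = Σ PV = 4,976.0235.
Macaulay duration = Σ(t·PV) / P = 30,851.0094 / 4,976.0235 = 6.19993 years.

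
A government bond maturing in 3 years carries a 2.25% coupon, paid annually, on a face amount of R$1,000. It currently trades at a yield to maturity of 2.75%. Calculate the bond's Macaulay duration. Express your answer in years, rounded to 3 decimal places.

Periodic yield y = 0.0275. Discount each cash flow and weight by its year:
  t   CF        PV=CF/(1+0.0275)^t    t·PV
  1        22.50        21.8978        21.8978
  2        22.50        21.3117        42.6235
  3     1,022.50       942.5791     2,827.7374
  Σ                    985.7887     2,892.2587
Price P = Σ PV = 985.7887.
Macaulay duration = Σ(t·PV) / P = 2,892.2587 / 985.7887 = 2.93395 years.

2.934 years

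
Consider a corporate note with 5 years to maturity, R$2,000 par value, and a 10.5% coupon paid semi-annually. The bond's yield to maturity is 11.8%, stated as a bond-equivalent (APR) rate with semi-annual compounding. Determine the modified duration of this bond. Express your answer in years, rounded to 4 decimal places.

Periodic yield y = 0.059. First find Macaulay duration:
  t   CF        PV=CF/(1+0.059)^t    t·PV
  1       105.00        99.1501        99.1501
  2       105.00        93.6262       187.2524
  3       105.00        88.4100       265.2300
  4       105.00        83.4844       333.9377
  5       105.00        78.8333       394.1663
  6       105.00        74.4412       446.6474
  7       105.00        70.2939       492.0572
  8       105.00        66.3776       531.0209
  9       105.00        62.6795       564.1157
  10    2,105.00     1,186.5676    11,865.6764
  Σ                  1,903.8639    15,179.2541
P = 1,903.8639; Macaulay duration = 15,179.2541 / 1,903.8639 = 7.97287 half-year periods = 3.98643 years.
Modified duration = D_Mac / (1 + y) = 3.98643 / 1.059 = 3.76434 years.

3.7643 years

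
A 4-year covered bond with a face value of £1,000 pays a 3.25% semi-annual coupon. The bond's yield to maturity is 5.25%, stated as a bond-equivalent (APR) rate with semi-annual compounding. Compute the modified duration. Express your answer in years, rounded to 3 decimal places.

3.677 years

Periodic yield y = 0.02625. First find Macaulay duration:
  t   CF        PV=CF/(1+0.02625)^t    t·PV
  1        16.25        15.8343        15.8343
  2        16.25        15.4293        30.8587
  3        16.25        15.0347        45.1040
  4        16.25        14.6501        58.6004
  5        16.25        14.2754        71.3769
  6        16.25        13.9102        83.4614
  7        16.25        13.5544        94.8810
  8     1,016.25       825.9908     6,607.9262
  Σ                    928.6793     7,008.0429
P = 928.6793; Macaulay duration = 7,008.0429 / 928.6793 = 7.54625 half-year periods = 3.77312 years.
Modified duration = D_Mac / (1 + y) = 3.77312 / 1.02625 = 3.67661 years.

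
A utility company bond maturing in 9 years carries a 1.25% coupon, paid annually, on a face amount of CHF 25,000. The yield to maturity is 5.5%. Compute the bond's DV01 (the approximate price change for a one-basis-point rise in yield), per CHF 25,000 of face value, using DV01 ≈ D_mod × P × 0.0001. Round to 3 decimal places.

Periodic yield y = 0.055.
  t   CF        PV=CF/(1+0.055)^t    t·PV
  1       312.50       296.2085       296.2085
  2       312.50       280.7664       561.5328
  3       312.50       266.1293       798.3878
  4       312.50       252.2552     1,009.0209
  5       312.50       239.1045     1,195.5224
  6       312.50       226.6393     1,359.8359
  7       312.50       214.8240     1,503.7680
  8       312.50       203.6246     1,628.9972
  9    25,312.50    15,633.7407   140,703.6661
  Σ                 17,613.2925   149,056.9397
P = 17,613.2925; D_Mac = 8.46275 yrs; D_mod = 8.02157 yrs.
DV01 ≈ 8.02157 × 17,613.2925 × 0.0001 = 14.128620.

CHF 14.129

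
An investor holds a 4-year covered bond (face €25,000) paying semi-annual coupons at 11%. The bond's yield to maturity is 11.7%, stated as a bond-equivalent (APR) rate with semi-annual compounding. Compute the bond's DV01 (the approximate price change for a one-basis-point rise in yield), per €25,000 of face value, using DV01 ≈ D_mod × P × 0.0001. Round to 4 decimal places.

Periodic yield y = 0.0585.
  t   CF        PV=CF/(1+0.0585)^t    t·PV
  1     1,375.00     1,299.0080     1,299.0080
  2     1,375.00     1,227.2159     2,454.4318
  3     1,375.00     1,159.3915     3,478.1745
  4     1,375.00     1,095.3155     4,381.2622
  5     1,375.00     1,034.7809     5,173.9043
  6     1,375.00       977.5917     5,865.5504
  7     1,375.00       923.5633     6,464.9430
  8    26,375.00    16,736.5357   133,892.2860
  Σ                 24,453.4026   163,009.5602
P = 24,453.4026; D_Mac = 6.66613 half-year periods = 3.33306 yrs; D_mod = 3.14886 yrs.
DV01 ≈ 3.14886 × 24,453.4026 × 0.0001 = 7.700026.

€7.7000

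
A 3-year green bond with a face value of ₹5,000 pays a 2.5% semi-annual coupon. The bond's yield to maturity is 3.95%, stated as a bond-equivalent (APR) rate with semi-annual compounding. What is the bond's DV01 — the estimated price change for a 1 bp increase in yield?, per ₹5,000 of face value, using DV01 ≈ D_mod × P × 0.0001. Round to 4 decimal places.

₹1.3672

Periodic yield y = 0.01975.
  t   CF        PV=CF/(1+0.01975)^t    t·PV
  1        62.50        61.2895        61.2895
  2        62.50        60.1025       120.2050
  3        62.50        58.9385       176.8154
  4        62.50        57.7970       231.1879
  5        62.50        56.6776       283.3880
  6     5,062.50     4,501.9716    27,011.8297
  Σ                  4,796.7767    27,884.7156
P = 4,796.7767; D_Mac = 5.81322 half-year periods = 2.90661 yrs; D_mod = 2.85032 yrs.
DV01 ≈ 2.85032 × 4,796.7767 × 0.0001 = 1.367233.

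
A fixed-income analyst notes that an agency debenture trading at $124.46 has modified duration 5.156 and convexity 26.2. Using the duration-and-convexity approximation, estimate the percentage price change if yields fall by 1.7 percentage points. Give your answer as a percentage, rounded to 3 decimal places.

Duration effect: -D_mod·Δy = -5.156 × (-0.017) = +0.087652
Convexity effect: ½·C·(Δy)² = 0.5 × 26.2 × (-0.017)² = +0.0037859
ΔP/P ≈ +0.087652 + 0.0037859 = +0.0914379
= +9.14379%.

+9.144%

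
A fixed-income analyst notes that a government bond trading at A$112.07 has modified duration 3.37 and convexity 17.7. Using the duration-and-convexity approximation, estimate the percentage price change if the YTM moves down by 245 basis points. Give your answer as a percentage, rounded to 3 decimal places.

+8.788%

Duration effect: -D_mod·Δy = -3.37 × (-0.0245) = +0.082565
Convexity effect: ½·C·(Δy)² = 0.5 × 17.7 × (-0.0245)² = +0.0053122125
ΔP/P ≈ +0.082565 + 0.0053122125 = +0.0878772125
= +8.78772125%.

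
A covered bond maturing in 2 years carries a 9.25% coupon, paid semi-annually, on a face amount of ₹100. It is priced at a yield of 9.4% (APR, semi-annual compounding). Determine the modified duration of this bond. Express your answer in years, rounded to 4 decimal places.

Periodic yield y = 0.047. First find Macaulay duration:
  t   CF        PV=CF/(1+0.047)^t    t·PV
  1        4.625         4.4174         4.4174
  2        4.625         4.2191         8.4382
  3        4.625         4.0297        12.0891
  4      104.625        87.0660       348.2641
  Σ                     99.7322       373.2087
P = 99.7322; Macaulay duration = 373.2087 / 99.7322 = 3.74211 half-year periods = 1.87105 years.
Modified duration = D_Mac / (1 + y) = 1.87105 / 1.047 = 1.78706 years.

1.7871 years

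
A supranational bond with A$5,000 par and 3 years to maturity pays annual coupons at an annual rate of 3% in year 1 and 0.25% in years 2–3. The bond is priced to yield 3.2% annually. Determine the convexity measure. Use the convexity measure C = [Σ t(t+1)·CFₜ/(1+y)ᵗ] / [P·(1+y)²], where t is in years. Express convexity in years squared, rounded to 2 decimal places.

10.96

With y = 0.032:
  t   CF        PV=CF/(1+0.032)^t    t·PV        t(t+1)·PV
  1       150.00       145.3488       145.3488         290.6977
  2        12.50        11.7368        23.4736          70.4209
  3     5,012.50     4,560.5298    13,681.5893      54,726.3571
  Σ                  4,717.6154    13,850.4118      55,087.4757
P = 4,717.6154.
Convexity = Σ t(t+1)·PV / [P·(1+y)²] = 55,087.4757 / (4,717.6154 × 1.065024) = 10.96405.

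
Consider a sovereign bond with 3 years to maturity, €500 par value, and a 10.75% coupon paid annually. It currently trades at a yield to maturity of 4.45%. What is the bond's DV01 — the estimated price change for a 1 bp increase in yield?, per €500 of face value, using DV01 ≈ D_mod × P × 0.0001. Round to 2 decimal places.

€0.15

Periodic yield y = 0.0445.
  t   CF        PV=CF/(1+0.0445)^t    t·PV
  1        53.75        51.4600        51.4600
  2        53.75        49.2676        98.5352
  3       553.75       485.9464     1,457.8393
  Σ                    586.6741     1,607.8346
P = 586.6741; D_Mac = 2.74059 yrs; D_mod = 2.62383 yrs.
DV01 ≈ 2.62383 × 586.6741 × 0.0001 = 0.153933.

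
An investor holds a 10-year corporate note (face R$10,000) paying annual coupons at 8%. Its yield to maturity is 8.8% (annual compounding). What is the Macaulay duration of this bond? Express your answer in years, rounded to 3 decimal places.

Periodic yield y = 0.088. Discount each cash flow and weight by its year:
  t   CF        PV=CF/(1+0.088)^t    t·PV
  1       800.00       735.2941       735.2941
  2       800.00       675.8218     1,351.6436
  3       800.00       621.1597     1,863.4792
  4       800.00       570.9189     2,283.6755
  5       800.00       524.7416     2,623.7081
  6       800.00       482.2993     2,893.7957
  7       800.00       443.2898     3,103.0285
  8       800.00       407.4355     3,259.4837
  9       800.00       374.4811     3,370.3301
  10   10,800.00     4,646.5948    46,465.9480
  Σ                  9,482.0366    67,950.3865
Price P = Σ PV = 9,482.0366.
Macaulay duration = Σ(t·PV) / P = 67,950.3865 / 9,482.0366 = 7.16622 years.

7.166 years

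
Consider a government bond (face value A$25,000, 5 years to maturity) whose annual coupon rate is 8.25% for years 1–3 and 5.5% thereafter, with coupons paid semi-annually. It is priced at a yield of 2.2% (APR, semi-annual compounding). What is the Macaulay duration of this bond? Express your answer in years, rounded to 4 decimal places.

Periodic yield y = 0.011. Discount each cash flow and weight by its period:
  t   CF        PV=CF/(1+0.011)^t    t·PV
  1     1,031.25     1,020.0297     1,020.0297
  2     1,031.25     1,008.9314     2,017.8629
  3     1,031.25       997.9539     2,993.8618
  4     1,031.25       987.0959     3,948.3835
  5     1,031.25       976.3560     4,881.7798
  6     1,031.25       965.7329     5,794.3974
  7       687.50       636.8169     4,457.7186
  8       687.50       629.8882     5,039.1054
  9       687.50       623.0348     5,607.3132
  10   25,687.50    23,025.5643   230,255.6434
  Σ                 30,871.4040   266,016.0958
Price P = Σ PV = 30,871.4040.
Macaulay duration = Σ(t·PV) / P = 266,016.0958 / 30,871.4040 = 8.61691 half-year periods.
In years: 8.61691 / 2 = 4.30845 years.

4.3085 years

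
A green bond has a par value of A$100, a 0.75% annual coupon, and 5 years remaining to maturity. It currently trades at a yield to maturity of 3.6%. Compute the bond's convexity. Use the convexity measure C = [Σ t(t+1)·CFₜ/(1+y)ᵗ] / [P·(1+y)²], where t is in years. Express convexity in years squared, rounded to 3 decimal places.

27.356

With y = 0.036:
  t   CF        PV=CF/(1+0.036)^t    t·PV        t(t+1)·PV
  1         0.75         0.7239         0.7239           1.4479
  2         0.75         0.6988         1.3976           4.1927
  3         0.75         0.6745         2.0235           8.0940
  4         0.75         0.6511         2.6042          13.0212
  5       100.75        84.4202       422.1009       2,532.6054
  Σ                     87.1685       428.8502       2,559.3612
P = 87.1685.
Convexity = Σ t(t+1)·PV / [P·(1+y)²] = 2,559.3612 / (87.1685 × 1.073296) = 27.35601.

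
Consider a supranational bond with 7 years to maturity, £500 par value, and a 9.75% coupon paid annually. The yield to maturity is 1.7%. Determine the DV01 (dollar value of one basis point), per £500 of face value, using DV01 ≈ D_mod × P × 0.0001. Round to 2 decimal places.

Periodic yield y = 0.017.
  t   CF        PV=CF/(1+0.017)^t    t·PV
  1        48.75        47.9351        47.9351
  2        48.75        47.1338        94.2677
  3        48.75        46.3459       139.0378
  4        48.75        45.5712       182.2849
  5        48.75        44.8095       224.0474
  6        48.75        44.0604       264.3627
  7       548.75       487.6720     3,413.7043
  Σ                    763.5281     4,365.6399
P = 763.5281; D_Mac = 5.71772 yrs; D_mod = 5.62214 yrs.
DV01 ≈ 5.62214 × 763.5281 × 0.0001 = 0.429266.

£0.43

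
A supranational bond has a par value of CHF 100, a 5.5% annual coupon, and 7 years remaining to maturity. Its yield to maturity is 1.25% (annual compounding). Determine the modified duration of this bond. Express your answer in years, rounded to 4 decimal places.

6.0534 years

Periodic yield y = 0.0125. First find Macaulay duration:
  t   CF        PV=CF/(1+0.0125)^t    t·PV
  1         5.50         5.4321         5.4321
  2         5.50         5.3650        10.7301
  3         5.50         5.2988        15.8964
  4         5.50         5.2334        20.9335
  5         5.50         5.1688        25.8439
  6         5.50         5.1050        30.6298
  7       105.50        96.7135       676.9947
  Σ                    128.3166       786.4605
P = 128.3166; Macaulay duration = 786.4605 / 128.3166 = 6.12906 years.
Modified duration = D_Mac / (1 + y) = 6.12906 / 1.0125 = 6.05340 years.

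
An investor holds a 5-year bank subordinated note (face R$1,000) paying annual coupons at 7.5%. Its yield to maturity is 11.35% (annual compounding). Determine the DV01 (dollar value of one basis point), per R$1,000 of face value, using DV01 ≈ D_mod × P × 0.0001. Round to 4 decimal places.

Periodic yield y = 0.1135.
  t   CF        PV=CF/(1+0.1135)^t    t·PV
  1        75.00        67.3552        67.3552
  2        75.00        60.4896       120.9792
  3        75.00        54.3239       162.9716
  4        75.00        48.7866       195.1463
  5     1,075.00       627.9967     3,139.9835
  Σ                    858.9519     3,686.4358
P = 858.9519; D_Mac = 4.29178 yrs; D_mod = 3.85432 yrs.
DV01 ≈ 3.85432 × 858.9519 × 0.0001 = 0.331067.

R$0.3311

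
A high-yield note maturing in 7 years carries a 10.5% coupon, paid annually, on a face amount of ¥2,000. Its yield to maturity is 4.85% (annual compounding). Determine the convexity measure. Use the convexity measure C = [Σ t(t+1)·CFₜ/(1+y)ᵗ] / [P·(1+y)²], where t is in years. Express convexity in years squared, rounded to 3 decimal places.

36.850

With y = 0.0485:
  t   CF        PV=CF/(1+0.0485)^t    t·PV        t(t+1)·PV
  1       210.00       200.2861       200.2861         400.5722
  2       210.00       191.0216       382.0432       1,146.1295
  3       210.00       182.1856       546.5567       2,186.2269
  4       210.00       173.7583       695.0332       3,475.1660
  5       210.00       165.7208       828.6042       4,971.6251
  6       210.00       158.0552       948.3310       6,638.3168
  7     2,210.00     1,586.4019    11,104.8135      88,838.5082
  Σ                  2,657.4295    14,705.6679     107,656.5447
P = 2,657.4295.
Convexity = Σ t(t+1)·PV / [P·(1+y)²] = 107,656.5447 / (2,657.4295 × 1.099352) = 36.85037.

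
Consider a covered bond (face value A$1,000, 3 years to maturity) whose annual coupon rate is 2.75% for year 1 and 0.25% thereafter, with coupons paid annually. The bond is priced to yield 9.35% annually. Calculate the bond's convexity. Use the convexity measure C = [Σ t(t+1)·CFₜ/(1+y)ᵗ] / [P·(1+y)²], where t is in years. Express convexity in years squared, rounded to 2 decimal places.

9.76

With y = 0.0935:
  t   CF        PV=CF/(1+0.0935)^t    t·PV        t(t+1)·PV
  1        27.50        25.1486        25.1486          50.2972
  2         2.50         2.0908         4.1815          12.5445
  3     1,002.50       766.7045     2,300.1135       9,200.4541
  Σ                    793.9439     2,329.4436       9,263.2959
P = 793.9439.
Convexity = Σ t(t+1)·PV / [P·(1+y)²] = 9,263.2959 / (793.9439 × 1.195742) = 9.75749.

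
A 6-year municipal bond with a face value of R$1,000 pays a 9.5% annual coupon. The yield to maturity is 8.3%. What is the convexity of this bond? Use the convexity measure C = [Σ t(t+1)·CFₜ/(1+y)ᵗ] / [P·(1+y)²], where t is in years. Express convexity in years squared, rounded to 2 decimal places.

With y = 0.083:
  t   CF        PV=CF/(1+0.083)^t    t·PV        t(t+1)·PV
  1        95.00        87.7193        87.7193         175.4386
  2        95.00        80.9966       161.9932         485.9795
  3        95.00        74.7891       224.3673         897.4691
  4        95.00        69.0573       276.2293       1,381.1466
  5        95.00        63.7648       318.8242       1,912.9454
  6     1,095.00       678.6461     4,071.8768      28,503.1376
  Σ                  1,054.9733     5,141.0101      33,356.1168
P = 1,054.9733.
Convexity = Σ t(t+1)·PV / [P·(1+y)²] = 33,356.1168 / (1,054.9733 × 1.172889) = 26.95734.

26.96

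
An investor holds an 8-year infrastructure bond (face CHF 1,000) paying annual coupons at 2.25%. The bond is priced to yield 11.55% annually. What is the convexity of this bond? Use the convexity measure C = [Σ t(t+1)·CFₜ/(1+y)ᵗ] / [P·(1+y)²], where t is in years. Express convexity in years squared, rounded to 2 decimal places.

49.69

With y = 0.1155:
  t   CF        PV=CF/(1+0.1155)^t    t·PV        t(t+1)·PV
  1        22.50        20.1703        20.1703          40.3407
  2        22.50        18.0819        36.1637         108.4912
  3        22.50        16.2097        48.6290         194.5159
  4        22.50        14.5313        58.1252         290.6258
  5        22.50        13.0267        65.1335         390.8012
  6        22.50        11.6779        70.0675         490.4722
  7        22.50        10.4688        73.2814         586.2509
  8     1,022.50       426.4879     3,411.9032      30,707.1292
  Σ                    530.6544     3,783.4738      32,808.6270
P = 530.6544.
Convexity = Σ t(t+1)·PV / [P·(1+y)²] = 32,808.6270 / (530.6544 × 1.244340) = 49.68635.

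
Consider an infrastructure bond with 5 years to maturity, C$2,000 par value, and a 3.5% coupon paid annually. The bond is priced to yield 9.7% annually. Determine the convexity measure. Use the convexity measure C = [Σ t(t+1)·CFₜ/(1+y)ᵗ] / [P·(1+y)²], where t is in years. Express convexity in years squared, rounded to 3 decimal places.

22.414

With y = 0.097:
  t   CF        PV=CF/(1+0.097)^t    t·PV        t(t+1)·PV
  1        70.00        63.8104        63.8104         127.6208
  2        70.00        58.1681       116.3362         349.0085
  3        70.00        53.0247       159.0741         636.2963
  4        70.00        48.3361       193.3444         966.7218
  5     2,070.00     1,302.9784     6,514.8919      39,089.3512
  Σ                  1,526.3176     7,047.4569      41,168.9987
P = 1,526.3176.
Convexity = Σ t(t+1)·PV / [P·(1+y)²] = 41,168.9987 / (1,526.3176 × 1.203409) = 22.41363.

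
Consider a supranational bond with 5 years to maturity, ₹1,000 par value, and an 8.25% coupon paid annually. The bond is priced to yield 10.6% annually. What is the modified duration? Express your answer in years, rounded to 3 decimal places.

3.849 years

Periodic yield y = 0.106. First find Macaulay duration:
  t   CF        PV=CF/(1+0.106)^t    t·PV
  1        82.50        74.5931        74.5931
  2        82.50        67.4441       134.8881
  3        82.50        60.9802       182.9405
  4        82.50        55.1358       220.5431
  5     1,082.50       654.1122     3,270.5612
  Σ                    912.2653     3,883.5260
P = 912.2653; Macaulay duration = 3,883.5260 / 912.2653 = 4.25701 years.
Modified duration = D_Mac / (1 + y) = 4.25701 / 1.106 = 3.84902 years.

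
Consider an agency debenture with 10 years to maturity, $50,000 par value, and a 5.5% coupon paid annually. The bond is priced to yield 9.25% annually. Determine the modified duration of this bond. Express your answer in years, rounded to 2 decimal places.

Periodic yield y = 0.0925. First find Macaulay duration:
  t   CF        PV=CF/(1+0.0925)^t    t·PV
  1     2,750.00     2,517.1625     2,517.1625
  2     2,750.00     2,304.0389     4,608.0778
  3     2,750.00     2,108.9601     6,326.8802
  4     2,750.00     1,930.3982     7,721.5929
  5     2,750.00     1,766.9549     8,834.7745
  6     2,750.00     1,617.3500     9,704.1002
  7     2,750.00     1,480.4119    10,362.8835
  8     2,750.00     1,355.0681    10,840.5450
  9     2,750.00     1,240.3370    11,163.0326
  10   52,750.00    21,777.4993   217,774.9925
  Σ                 38,098.1808   289,854.0416
P = 38,098.1808; Macaulay duration = 289,854.0416 / 38,098.1808 = 7.60808 years.
Modified duration = D_Mac / (1 + y) = 7.60808 / 1.0925 = 6.96392 years.

6.96 years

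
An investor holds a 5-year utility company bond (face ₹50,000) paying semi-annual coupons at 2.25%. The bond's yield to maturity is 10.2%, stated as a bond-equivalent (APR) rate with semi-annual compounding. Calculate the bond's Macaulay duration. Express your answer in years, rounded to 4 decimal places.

Periodic yield y = 0.051. Discount each cash flow and weight by its period:
  t   CF        PV=CF/(1+0.051)^t    t·PV
  1       562.50       535.2046       535.2046
  2       562.50       509.2337     1,018.4673
  3       562.50       484.5230     1,453.5689
  4       562.50       461.0114     1,844.0456
  5       562.50       438.6407     2,193.2036
  6       562.50       417.3556     2,504.1335
  7       562.50       397.1033     2,779.7232
  8       562.50       377.8338     3,022.6703
  9       562.50       359.4993     3,235.4939
  10   50,562.50    30,746.9031   307,469.0307
  Σ                 34,727.3084   326,055.5417
Price P = Σ PV = 34,727.3084.
Macaulay duration = Σ(t·PV) / P = 326,055.5417 / 34,727.3084 = 9.38902 half-year periods.
In years: 9.38902 / 2 = 4.69451 years.

4.6945 years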